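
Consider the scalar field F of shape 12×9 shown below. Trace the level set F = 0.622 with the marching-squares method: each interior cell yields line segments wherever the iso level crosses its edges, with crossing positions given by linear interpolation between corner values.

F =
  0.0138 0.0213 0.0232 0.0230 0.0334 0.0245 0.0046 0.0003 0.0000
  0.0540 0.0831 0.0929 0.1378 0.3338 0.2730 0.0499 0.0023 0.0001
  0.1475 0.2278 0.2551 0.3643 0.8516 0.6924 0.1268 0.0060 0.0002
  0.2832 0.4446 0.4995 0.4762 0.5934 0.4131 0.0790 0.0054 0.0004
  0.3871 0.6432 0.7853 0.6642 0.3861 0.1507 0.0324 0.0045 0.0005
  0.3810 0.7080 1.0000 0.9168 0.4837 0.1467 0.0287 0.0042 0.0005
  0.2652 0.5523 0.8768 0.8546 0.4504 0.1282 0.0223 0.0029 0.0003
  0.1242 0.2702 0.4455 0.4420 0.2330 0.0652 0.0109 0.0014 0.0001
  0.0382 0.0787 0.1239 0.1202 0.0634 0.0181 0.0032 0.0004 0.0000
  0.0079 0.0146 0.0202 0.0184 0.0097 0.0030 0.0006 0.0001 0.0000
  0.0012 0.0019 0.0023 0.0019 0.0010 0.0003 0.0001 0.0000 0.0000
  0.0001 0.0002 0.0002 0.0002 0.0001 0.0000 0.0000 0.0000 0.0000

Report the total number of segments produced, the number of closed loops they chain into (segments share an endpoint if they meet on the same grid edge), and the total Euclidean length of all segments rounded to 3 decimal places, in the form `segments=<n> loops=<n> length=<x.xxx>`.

cell (1,3): code 0100 → (1.557,4.000)–(2.000,3.529)
cell (1,4): code 1100 → (1.832,5.000)–(1.557,4.000)
cell (1,5): code 1000 → (2.000,5.124)–(1.832,5.000)
cell (2,3): code 0010 → (2.000,3.529)–(2.889,4.000)
cell (2,4): code 0011 → (2.889,4.000)–(2.252,5.000)
cell (2,5): code 0001 → (2.252,5.000)–(2.000,5.124)
cell (3,0): code 0100 → (3.893,1.000)–(4.000,0.917)
cell (3,1): code 1100 → (3.429,2.000)–(3.893,1.000)
cell (3,2): code 1100 → (3.776,3.000)–(3.429,2.000)
cell (3,3): code 1000 → (4.000,3.152)–(3.776,3.000)
cell (4,0): code 0110 → (4.000,0.917)–(5.000,0.737)
cell (4,3): code 1001 → (5.000,3.681)–(4.000,3.152)
cell (5,0): code 0010 → (5.000,0.737)–(5.552,1.000)
cell (5,1): code 0111 → (5.552,1.000)–(6.000,1.215)
cell (5,3): code 1001 → (6.000,3.575)–(5.000,3.681)
cell (6,1): code 0010 → (6.000,1.215)–(6.591,2.000)
cell (6,2): code 0011 → (6.591,2.000)–(6.564,3.000)
cell (6,3): code 0001 → (6.564,3.000)–(6.000,3.575)
total: 18 segments, chained into 2 closed loop(s), length Σ = 13.983373

segments=18 loops=2 length=13.983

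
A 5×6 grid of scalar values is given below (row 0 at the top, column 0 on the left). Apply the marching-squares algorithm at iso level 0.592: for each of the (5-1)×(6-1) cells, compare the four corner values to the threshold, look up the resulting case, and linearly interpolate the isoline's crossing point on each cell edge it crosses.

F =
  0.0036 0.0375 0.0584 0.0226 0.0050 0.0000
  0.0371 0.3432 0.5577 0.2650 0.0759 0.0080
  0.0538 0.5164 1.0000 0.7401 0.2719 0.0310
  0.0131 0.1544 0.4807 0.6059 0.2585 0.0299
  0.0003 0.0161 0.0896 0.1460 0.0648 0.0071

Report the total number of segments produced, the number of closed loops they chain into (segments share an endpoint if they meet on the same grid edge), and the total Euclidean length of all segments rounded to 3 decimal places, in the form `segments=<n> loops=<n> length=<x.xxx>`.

segments=8 loops=1 length=6.136

cell (1,1): code 0100 → (1.078,2.000)–(2.000,1.156)
cell (1,2): code 1100 → (1.688,3.000)–(1.078,2.000)
cell (1,3): code 1000 → (2.000,3.316)–(1.688,3.000)
cell (2,1): code 0010 → (2.000,1.156)–(2.786,2.000)
cell (2,2): code 0111 → (2.786,2.000)–(3.000,2.889)
cell (2,3): code 1001 → (3.000,3.040)–(2.000,3.316)
cell (3,2): code 0010 → (3.000,2.889)–(3.030,3.000)
cell (3,3): code 0001 → (3.030,3.000)–(3.000,3.040)
total: 8 segments, chained into 1 closed loop(s), length Σ = 6.135907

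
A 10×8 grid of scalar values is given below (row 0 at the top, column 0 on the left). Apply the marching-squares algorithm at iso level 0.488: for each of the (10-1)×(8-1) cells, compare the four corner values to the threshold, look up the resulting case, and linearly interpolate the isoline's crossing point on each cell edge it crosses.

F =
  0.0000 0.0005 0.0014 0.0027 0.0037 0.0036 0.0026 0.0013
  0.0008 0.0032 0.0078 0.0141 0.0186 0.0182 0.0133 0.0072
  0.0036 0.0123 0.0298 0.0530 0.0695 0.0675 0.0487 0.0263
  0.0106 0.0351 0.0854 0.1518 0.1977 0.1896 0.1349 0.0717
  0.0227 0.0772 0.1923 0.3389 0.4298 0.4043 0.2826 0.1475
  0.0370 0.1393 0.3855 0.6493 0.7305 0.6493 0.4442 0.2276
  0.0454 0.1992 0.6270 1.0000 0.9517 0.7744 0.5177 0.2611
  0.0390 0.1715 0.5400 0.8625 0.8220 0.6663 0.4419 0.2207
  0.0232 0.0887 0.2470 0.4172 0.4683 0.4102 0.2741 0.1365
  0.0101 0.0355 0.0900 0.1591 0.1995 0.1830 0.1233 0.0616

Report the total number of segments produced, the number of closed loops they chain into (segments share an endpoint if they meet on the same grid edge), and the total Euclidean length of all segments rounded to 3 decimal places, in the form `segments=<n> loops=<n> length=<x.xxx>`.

segments=16 loops=1 length=12.755

cell (4,2): code 0100 → (4.480,3.000)–(5.000,2.389)
cell (4,3): code 1100 → (4.194,4.000)–(4.480,3.000)
cell (4,4): code 1100 → (4.342,5.000)–(4.194,4.000)
cell (4,5): code 1000 → (5.000,5.786)–(4.342,5.000)
cell (5,1): code 0100 → (5.424,2.000)–(6.000,1.675)
cell (5,2): code 1110 → (5.000,2.389)–(5.424,2.000)
cell (5,5): code 1101 → (5.596,6.000)–(5.000,5.786)
cell (5,6): code 1000 → (6.000,6.116)–(5.596,6.000)
cell (6,1): code 0110 → (6.000,1.675)–(7.000,1.859)
cell (6,5): code 1011 → (7.000,5.795)–(6.392,6.000)
cell (6,6): code 0001 → (6.392,6.000)–(6.000,6.116)
cell (7,1): code 0010 → (7.000,1.859)–(7.177,2.000)
cell (7,2): code 0011 → (7.177,2.000)–(7.841,3.000)
cell (7,3): code 0011 → (7.841,3.000)–(7.944,4.000)
cell (7,4): code 0011 → (7.944,4.000)–(7.696,5.000)
cell (7,5): code 0001 → (7.696,5.000)–(7.000,5.795)
total: 16 segments, chained into 1 closed loop(s), length Σ = 12.755200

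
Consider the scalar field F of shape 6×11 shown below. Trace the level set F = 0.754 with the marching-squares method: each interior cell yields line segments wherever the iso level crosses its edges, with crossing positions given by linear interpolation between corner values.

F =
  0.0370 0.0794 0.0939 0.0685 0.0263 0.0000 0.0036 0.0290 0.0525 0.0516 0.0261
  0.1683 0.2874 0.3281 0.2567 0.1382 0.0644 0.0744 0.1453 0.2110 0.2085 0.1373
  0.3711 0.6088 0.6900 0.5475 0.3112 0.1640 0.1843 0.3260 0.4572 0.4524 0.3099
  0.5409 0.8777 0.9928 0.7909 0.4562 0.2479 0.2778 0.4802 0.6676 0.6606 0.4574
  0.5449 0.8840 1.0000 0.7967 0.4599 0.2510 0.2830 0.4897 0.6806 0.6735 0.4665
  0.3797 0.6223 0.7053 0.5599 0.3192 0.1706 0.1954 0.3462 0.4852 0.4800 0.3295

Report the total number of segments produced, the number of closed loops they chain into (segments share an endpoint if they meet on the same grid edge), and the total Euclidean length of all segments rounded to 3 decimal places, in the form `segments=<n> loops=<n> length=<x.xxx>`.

cell (2,0): code 0100 → (2.540,1.000)–(3.000,0.633)
cell (2,1): code 1100 → (2.211,2.000)–(2.540,1.000)
cell (2,2): code 1100 → (2.848,3.000)–(2.211,2.000)
cell (2,3): code 1000 → (3.000,3.110)–(2.848,3.000)
cell (3,0): code 0110 → (3.000,0.633)–(4.000,0.617)
cell (3,3): code 1001 → (4.000,3.127)–(3.000,3.110)
cell (4,0): code 0010 → (4.000,0.617)–(4.497,1.000)
cell (4,1): code 0011 → (4.497,1.000)–(4.835,2.000)
cell (4,2): code 0011 → (4.835,2.000)–(4.180,3.000)
cell (4,3): code 0001 → (4.180,3.000)–(4.000,3.127)
total: 10 segments, chained into 1 closed loop(s), length Σ = 8.113246

segments=10 loops=1 length=8.113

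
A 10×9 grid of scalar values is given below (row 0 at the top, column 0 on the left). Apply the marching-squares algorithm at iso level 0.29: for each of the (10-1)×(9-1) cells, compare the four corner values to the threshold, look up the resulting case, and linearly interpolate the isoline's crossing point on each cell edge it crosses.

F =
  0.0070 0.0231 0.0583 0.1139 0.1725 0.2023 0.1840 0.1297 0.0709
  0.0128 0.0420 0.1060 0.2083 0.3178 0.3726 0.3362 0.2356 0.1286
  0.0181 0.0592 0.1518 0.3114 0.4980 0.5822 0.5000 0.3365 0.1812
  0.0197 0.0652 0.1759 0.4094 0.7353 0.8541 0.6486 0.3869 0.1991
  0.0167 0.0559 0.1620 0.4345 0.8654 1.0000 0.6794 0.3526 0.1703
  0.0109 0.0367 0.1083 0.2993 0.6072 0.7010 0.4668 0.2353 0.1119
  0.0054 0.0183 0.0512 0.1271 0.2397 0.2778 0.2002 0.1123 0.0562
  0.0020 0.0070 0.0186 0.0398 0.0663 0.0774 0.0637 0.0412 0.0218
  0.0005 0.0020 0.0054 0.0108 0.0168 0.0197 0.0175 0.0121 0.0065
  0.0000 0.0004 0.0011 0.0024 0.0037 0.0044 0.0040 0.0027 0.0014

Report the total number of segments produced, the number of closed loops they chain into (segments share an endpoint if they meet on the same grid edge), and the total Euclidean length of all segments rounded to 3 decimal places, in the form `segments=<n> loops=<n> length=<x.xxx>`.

segments=20 loops=1 length=16.373

cell (0,3): code 0100 → (0.809,4.000)–(1.000,3.746)
cell (0,4): code 1100 → (0.515,5.000)–(0.809,4.000)
cell (0,5): code 1100 → (0.696,6.000)–(0.515,5.000)
cell (0,6): code 1000 → (1.000,6.459)–(0.696,6.000)
cell (1,2): code 0100 → (1.792,3.000)–(2.000,2.866)
cell (1,3): code 1110 → (1.000,3.746)–(1.792,3.000)
cell (1,6): code 1101 → (1.539,7.000)–(1.000,6.459)
cell (1,7): code 1000 → (2.000,7.299)–(1.539,7.000)
cell (2,2): code 0110 → (2.000,2.866)–(3.000,2.489)
cell (2,7): code 1001 → (3.000,7.516)–(2.000,7.299)
cell (3,2): code 0110 → (3.000,2.489)–(4.000,2.470)
cell (3,7): code 1001 → (4.000,7.343)–(3.000,7.516)
cell (4,2): code 0110 → (4.000,2.470)–(5.000,2.951)
cell (4,6): code 1011 → (5.000,6.764)–(4.534,7.000)
cell (4,7): code 0001 → (4.534,7.000)–(4.000,7.343)
cell (5,2): code 0010 → (5.000,2.951)–(5.054,3.000)
cell (5,3): code 0011 → (5.054,3.000)–(5.863,4.000)
cell (5,4): code 0011 → (5.863,4.000)–(5.971,5.000)
cell (5,5): code 0011 → (5.971,5.000)–(5.663,6.000)
cell (5,6): code 0001 → (5.663,6.000)–(5.000,6.764)
total: 20 segments, chained into 1 closed loop(s), length Σ = 16.372614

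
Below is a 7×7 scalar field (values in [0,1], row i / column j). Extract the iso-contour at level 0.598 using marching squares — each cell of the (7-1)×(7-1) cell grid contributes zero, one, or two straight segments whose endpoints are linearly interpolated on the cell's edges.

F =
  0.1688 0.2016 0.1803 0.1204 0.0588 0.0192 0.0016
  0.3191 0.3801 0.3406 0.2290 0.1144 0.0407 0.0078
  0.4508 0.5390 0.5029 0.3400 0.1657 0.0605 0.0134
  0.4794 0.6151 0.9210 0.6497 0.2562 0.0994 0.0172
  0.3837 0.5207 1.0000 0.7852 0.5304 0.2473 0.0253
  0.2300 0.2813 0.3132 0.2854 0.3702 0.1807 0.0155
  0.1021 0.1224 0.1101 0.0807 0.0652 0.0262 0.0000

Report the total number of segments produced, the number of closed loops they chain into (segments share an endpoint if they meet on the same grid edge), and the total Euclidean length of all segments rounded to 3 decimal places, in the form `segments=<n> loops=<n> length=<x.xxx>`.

cell (2,0): code 0100 → (2.775,1.000)–(3.000,0.874)
cell (2,1): code 1100 → (2.227,2.000)–(2.775,1.000)
cell (2,2): code 1100 → (2.833,3.000)–(2.227,2.000)
cell (2,3): code 1000 → (3.000,3.131)–(2.833,3.000)
cell (3,0): code 0010 → (3.000,0.874)–(3.181,1.000)
cell (3,1): code 0111 → (3.181,1.000)–(4.000,1.161)
cell (3,3): code 1001 → (4.000,3.735)–(3.000,3.131)
cell (4,1): code 0010 → (4.000,1.161)–(4.585,2.000)
cell (4,2): code 0011 → (4.585,2.000)–(4.375,3.000)
cell (4,3): code 0001 → (4.375,3.000)–(4.000,3.735)
total: 10 segments, chained into 1 closed loop(s), length Σ = 7.871927

segments=10 loops=1 length=7.872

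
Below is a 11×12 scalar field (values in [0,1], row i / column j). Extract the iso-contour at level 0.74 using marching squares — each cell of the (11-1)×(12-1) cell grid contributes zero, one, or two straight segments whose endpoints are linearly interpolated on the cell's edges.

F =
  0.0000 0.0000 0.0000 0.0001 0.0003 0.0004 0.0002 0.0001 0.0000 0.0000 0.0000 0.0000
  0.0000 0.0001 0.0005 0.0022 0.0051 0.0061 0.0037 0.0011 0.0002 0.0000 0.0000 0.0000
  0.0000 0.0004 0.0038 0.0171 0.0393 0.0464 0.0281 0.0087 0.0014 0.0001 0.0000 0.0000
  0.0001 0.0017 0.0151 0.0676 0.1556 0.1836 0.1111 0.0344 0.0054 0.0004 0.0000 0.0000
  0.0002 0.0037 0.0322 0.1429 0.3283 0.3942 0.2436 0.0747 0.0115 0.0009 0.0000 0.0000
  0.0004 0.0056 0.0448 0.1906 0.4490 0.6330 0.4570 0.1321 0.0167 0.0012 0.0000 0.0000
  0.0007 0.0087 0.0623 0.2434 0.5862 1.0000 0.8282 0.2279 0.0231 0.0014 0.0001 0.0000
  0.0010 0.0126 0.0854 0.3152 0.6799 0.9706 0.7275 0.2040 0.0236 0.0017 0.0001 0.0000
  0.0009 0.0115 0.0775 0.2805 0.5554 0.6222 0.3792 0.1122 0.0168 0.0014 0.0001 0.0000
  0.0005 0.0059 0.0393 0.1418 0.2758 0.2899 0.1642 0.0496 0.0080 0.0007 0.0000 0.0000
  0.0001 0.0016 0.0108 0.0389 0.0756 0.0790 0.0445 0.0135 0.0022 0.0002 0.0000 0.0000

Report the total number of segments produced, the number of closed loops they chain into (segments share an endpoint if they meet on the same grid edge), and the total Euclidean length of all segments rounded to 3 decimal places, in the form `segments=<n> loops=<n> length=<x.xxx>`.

segments=8 loops=1 length=6.557

cell (5,4): code 0100 → (5.292,5.000)–(6.000,4.372)
cell (5,5): code 1100 → (5.762,6.000)–(5.292,5.000)
cell (5,6): code 1000 → (6.000,6.147)–(5.762,6.000)
cell (6,4): code 0110 → (6.000,4.372)–(7.000,4.207)
cell (6,5): code 1011 → (7.000,5.949)–(6.876,6.000)
cell (6,6): code 0001 → (6.876,6.000)–(6.000,6.147)
cell (7,4): code 0010 → (7.000,4.207)–(7.662,5.000)
cell (7,5): code 0001 → (7.662,5.000)–(7.000,5.949)
total: 8 segments, chained into 1 closed loop(s), length Σ = 6.557376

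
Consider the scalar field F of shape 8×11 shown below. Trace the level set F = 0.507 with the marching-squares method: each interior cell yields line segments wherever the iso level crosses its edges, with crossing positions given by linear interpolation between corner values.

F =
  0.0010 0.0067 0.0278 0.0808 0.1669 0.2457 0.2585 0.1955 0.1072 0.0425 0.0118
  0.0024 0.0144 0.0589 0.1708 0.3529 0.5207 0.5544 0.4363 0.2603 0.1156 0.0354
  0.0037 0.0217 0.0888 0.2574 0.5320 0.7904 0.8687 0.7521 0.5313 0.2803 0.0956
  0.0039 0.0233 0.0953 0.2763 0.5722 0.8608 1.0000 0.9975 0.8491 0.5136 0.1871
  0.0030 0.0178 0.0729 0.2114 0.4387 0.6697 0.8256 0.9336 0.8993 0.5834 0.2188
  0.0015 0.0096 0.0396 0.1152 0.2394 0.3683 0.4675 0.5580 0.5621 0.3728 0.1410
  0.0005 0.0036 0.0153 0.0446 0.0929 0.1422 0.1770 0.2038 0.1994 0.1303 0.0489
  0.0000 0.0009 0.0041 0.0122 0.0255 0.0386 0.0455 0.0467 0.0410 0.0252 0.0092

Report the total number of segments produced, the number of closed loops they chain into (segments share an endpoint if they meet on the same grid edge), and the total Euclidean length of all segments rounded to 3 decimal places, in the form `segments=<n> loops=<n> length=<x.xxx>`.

segments=22 loops=1 length=15.136

cell (0,4): code 0100 → (0.950,5.000)–(1.000,4.918)
cell (0,5): code 1100 → (0.840,6.000)–(0.950,5.000)
cell (0,6): code 1000 → (1.000,6.401)–(0.840,6.000)
cell (1,3): code 0100 → (1.860,4.000)–(2.000,3.909)
cell (1,4): code 1110 → (1.000,4.918)–(1.860,4.000)
cell (1,6): code 1101 → (1.224,7.000)–(1.000,6.401)
cell (1,7): code 1100 → (1.910,8.000)–(1.224,7.000)
cell (1,8): code 1000 → (2.000,8.097)–(1.910,8.000)
cell (2,3): code 0110 → (2.000,3.909)–(3.000,3.780)
cell (2,8): code 1101 → (2.972,9.000)–(2.000,8.097)
cell (2,9): code 1000 → (3.000,9.020)–(2.972,9.000)
cell (3,3): code 0010 → (3.000,3.780)–(3.488,4.000)
cell (3,4): code 0111 → (3.488,4.000)–(4.000,4.296)
cell (3,9): code 1001 → (4.000,9.210)–(3.000,9.020)
cell (4,4): code 0010 → (4.000,4.296)–(4.540,5.000)
cell (4,5): code 0011 → (4.540,5.000)–(4.890,6.000)
cell (4,6): code 0111 → (4.890,6.000)–(5.000,6.436)
cell (4,8): code 1011 → (5.000,8.291)–(4.363,9.000)
cell (4,9): code 0001 → (4.363,9.000)–(4.000,9.210)
cell (5,6): code 0010 → (5.000,6.436)–(5.144,7.000)
cell (5,7): code 0011 → (5.144,7.000)–(5.152,8.000)
cell (5,8): code 0001 → (5.152,8.000)–(5.000,8.291)
total: 22 segments, chained into 1 closed loop(s), length Σ = 15.136386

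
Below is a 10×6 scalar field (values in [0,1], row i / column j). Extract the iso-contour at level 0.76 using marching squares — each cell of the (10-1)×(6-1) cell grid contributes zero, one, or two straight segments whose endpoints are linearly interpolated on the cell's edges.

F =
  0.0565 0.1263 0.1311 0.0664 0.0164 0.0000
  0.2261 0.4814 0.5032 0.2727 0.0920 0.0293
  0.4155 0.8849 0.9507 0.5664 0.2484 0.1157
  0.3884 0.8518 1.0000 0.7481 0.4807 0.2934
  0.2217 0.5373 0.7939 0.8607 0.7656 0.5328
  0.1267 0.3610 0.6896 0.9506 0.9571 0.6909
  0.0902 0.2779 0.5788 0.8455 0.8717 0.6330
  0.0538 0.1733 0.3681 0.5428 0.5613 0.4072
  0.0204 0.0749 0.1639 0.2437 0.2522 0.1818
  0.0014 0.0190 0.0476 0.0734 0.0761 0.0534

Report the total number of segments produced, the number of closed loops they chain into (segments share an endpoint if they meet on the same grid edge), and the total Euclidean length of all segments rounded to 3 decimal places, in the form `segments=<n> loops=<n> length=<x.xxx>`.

cell (1,0): code 0100 → (1.690,1.000)–(2.000,0.734)
cell (1,1): code 1100 → (1.574,2.000)–(1.690,1.000)
cell (1,2): code 1000 → (2.000,2.496)–(1.574,2.000)
cell (2,0): code 0110 → (2.000,0.734)–(3.000,0.802)
cell (2,2): code 1001 → (3.000,2.953)–(2.000,2.496)
cell (3,0): code 0010 → (3.000,0.802)–(3.292,1.000)
cell (3,1): code 0111 → (3.292,1.000)–(4.000,1.868)
cell (3,2): code 1101 → (3.106,3.000)–(3.000,2.953)
cell (3,3): code 1100 → (3.980,4.000)–(3.106,3.000)
cell (3,4): code 1000 → (4.000,4.024)–(3.980,4.000)
cell (4,1): code 0010 → (4.000,1.868)–(4.325,2.000)
cell (4,2): code 0111 → (4.325,2.000)–(5.000,2.270)
cell (4,4): code 1001 → (5.000,4.740)–(4.000,4.024)
cell (5,2): code 0110 → (5.000,2.270)–(6.000,2.679)
cell (5,4): code 1001 → (6.000,4.468)–(5.000,4.740)
cell (6,2): code 0010 → (6.000,2.679)–(6.282,3.000)
cell (6,3): code 0011 → (6.282,3.000)–(6.360,4.000)
cell (6,4): code 0001 → (6.360,4.000)–(6.000,4.468)
total: 18 segments, chained into 1 closed loop(s), length Σ = 13.564433

segments=18 loops=1 length=13.564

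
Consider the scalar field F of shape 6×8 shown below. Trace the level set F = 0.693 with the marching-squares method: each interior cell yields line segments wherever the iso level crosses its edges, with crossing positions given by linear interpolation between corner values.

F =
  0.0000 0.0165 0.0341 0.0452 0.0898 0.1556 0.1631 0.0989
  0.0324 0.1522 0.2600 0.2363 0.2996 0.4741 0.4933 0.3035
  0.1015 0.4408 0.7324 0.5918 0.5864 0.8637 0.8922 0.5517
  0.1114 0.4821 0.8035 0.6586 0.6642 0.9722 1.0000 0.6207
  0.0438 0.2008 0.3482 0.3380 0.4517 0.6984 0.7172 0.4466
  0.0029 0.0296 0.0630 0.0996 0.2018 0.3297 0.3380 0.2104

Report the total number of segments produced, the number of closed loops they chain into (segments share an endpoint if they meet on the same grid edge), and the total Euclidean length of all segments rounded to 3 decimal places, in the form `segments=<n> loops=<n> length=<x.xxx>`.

segments=16 loops=2 length=12.102

cell (1,1): code 0100 → (1.917,2.000)–(2.000,1.865)
cell (1,2): code 1000 → (2.000,2.280)–(1.917,2.000)
cell (1,4): code 0100 → (1.562,5.000)–(2.000,4.384)
cell (1,5): code 1100 → (1.501,6.000)–(1.562,5.000)
cell (1,6): code 1000 → (2.000,6.585)–(1.501,6.000)
cell (2,1): code 0110 → (2.000,1.865)–(3.000,1.656)
cell (2,2): code 1001 → (3.000,2.763)–(2.000,2.280)
cell (2,4): code 0110 → (2.000,4.384)–(3.000,4.094)
cell (2,6): code 1001 → (3.000,6.809)–(2.000,6.585)
cell (3,1): code 0010 → (3.000,1.656)–(3.243,2.000)
cell (3,2): code 0001 → (3.243,2.000)–(3.000,2.763)
cell (3,4): code 0110 → (3.000,4.094)–(4.000,4.978)
cell (3,6): code 1001 → (4.000,6.089)–(3.000,6.809)
cell (4,4): code 0010 → (4.000,4.978)–(4.015,5.000)
cell (4,5): code 0011 → (4.015,5.000)–(4.064,6.000)
cell (4,6): code 0001 → (4.064,6.000)–(4.000,6.089)
total: 16 segments, chained into 2 closed loop(s), length Σ = 12.101764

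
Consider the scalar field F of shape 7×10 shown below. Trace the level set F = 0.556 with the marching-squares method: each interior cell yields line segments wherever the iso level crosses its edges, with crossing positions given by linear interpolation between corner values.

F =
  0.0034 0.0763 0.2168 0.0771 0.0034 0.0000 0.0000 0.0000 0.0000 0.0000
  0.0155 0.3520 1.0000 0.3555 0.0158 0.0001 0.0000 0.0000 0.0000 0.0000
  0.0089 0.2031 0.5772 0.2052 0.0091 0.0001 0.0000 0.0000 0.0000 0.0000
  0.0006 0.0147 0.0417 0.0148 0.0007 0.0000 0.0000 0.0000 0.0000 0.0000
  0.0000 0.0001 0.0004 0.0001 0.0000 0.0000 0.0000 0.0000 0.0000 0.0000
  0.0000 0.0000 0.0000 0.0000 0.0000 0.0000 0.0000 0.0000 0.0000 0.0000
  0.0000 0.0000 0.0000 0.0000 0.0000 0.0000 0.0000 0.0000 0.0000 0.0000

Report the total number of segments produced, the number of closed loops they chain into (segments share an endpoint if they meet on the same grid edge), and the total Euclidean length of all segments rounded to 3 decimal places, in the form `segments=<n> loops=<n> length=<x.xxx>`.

cell (0,1): code 0100 → (0.433,2.000)–(1.000,1.315)
cell (0,2): code 1000 → (1.000,2.689)–(0.433,2.000)
cell (1,1): code 0110 → (1.000,1.315)–(2.000,1.943)
cell (1,2): code 1001 → (2.000,2.057)–(1.000,2.689)
cell (2,1): code 0010 → (2.000,1.943)–(2.040,2.000)
cell (2,2): code 0001 → (2.040,2.000)–(2.000,2.057)
total: 6 segments, chained into 1 closed loop(s), length Σ = 4.284038

segments=6 loops=1 length=4.284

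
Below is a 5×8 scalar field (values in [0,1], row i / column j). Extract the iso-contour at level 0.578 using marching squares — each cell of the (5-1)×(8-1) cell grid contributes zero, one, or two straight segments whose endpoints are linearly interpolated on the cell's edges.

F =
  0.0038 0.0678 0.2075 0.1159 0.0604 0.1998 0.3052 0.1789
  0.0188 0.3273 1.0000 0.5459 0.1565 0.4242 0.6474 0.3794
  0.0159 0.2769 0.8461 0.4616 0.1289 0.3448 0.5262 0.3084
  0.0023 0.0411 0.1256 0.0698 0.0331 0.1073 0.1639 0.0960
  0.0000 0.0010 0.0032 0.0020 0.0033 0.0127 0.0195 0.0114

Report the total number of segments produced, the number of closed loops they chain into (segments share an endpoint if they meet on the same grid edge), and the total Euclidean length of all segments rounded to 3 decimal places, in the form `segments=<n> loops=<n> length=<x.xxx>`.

segments=10 loops=2 length=7.303

cell (0,1): code 0100 → (0.468,2.000)–(1.000,1.373)
cell (0,2): code 1000 → (1.000,2.929)–(0.468,2.000)
cell (0,5): code 0100 → (0.797,6.000)–(1.000,5.689)
cell (0,6): code 1000 → (1.000,6.259)–(0.797,6.000)
cell (1,1): code 0110 → (1.000,1.373)–(2.000,1.529)
cell (1,2): code 1001 → (2.000,2.697)–(1.000,2.929)
cell (1,5): code 0010 → (1.000,5.689)–(1.573,6.000)
cell (1,6): code 0001 → (1.573,6.000)–(1.000,6.259)
cell (2,1): code 0010 → (2.000,1.529)–(2.372,2.000)
cell (2,2): code 0001 → (2.372,2.000)–(2.000,2.697)
total: 10 segments, chained into 2 closed loop(s), length Σ = 7.303391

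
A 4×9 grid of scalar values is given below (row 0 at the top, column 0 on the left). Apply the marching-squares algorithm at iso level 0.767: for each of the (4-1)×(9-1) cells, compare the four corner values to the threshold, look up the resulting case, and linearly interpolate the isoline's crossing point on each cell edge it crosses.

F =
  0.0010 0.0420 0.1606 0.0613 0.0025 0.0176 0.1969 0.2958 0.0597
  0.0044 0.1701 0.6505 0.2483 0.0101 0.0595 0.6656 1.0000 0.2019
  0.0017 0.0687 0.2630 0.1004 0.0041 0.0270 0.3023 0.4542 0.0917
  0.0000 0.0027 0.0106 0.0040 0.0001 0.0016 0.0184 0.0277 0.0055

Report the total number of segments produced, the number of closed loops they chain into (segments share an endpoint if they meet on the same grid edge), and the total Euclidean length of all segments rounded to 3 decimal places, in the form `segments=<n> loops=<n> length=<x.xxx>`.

cell (0,6): code 0100 → (0.669,7.000)–(1.000,6.303)
cell (0,7): code 1000 → (1.000,7.292)–(0.669,7.000)
cell (1,6): code 0010 → (1.000,6.303)–(1.427,7.000)
cell (1,7): code 0001 → (1.427,7.000)–(1.000,7.292)
total: 4 segments, chained into 1 closed loop(s), length Σ = 2.546920

segments=4 loops=1 length=2.547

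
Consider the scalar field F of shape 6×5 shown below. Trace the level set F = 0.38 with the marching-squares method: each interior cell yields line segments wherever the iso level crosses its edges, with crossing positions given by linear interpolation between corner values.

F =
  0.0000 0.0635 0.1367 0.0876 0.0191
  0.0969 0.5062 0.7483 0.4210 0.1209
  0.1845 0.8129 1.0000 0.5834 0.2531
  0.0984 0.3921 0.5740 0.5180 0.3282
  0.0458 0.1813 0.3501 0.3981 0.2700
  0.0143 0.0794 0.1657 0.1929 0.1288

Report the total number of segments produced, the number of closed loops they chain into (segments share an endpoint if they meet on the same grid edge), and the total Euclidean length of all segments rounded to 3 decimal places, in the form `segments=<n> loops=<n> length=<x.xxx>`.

segments=14 loops=1 length=10.845

cell (0,0): code 0100 → (0.715,1.000)–(1.000,0.692)
cell (0,1): code 1100 → (0.398,2.000)–(0.715,1.000)
cell (0,2): code 1100 → (0.877,3.000)–(0.398,2.000)
cell (0,3): code 1000 → (1.000,3.137)–(0.877,3.000)
cell (1,0): code 0110 → (1.000,0.692)–(2.000,0.311)
cell (1,3): code 1001 → (2.000,3.616)–(1.000,3.137)
cell (2,0): code 0110 → (2.000,0.311)–(3.000,0.959)
cell (2,3): code 1001 → (3.000,3.727)–(2.000,3.616)
cell (3,0): code 0010 → (3.000,0.959)–(3.057,1.000)
cell (3,1): code 0011 → (3.057,1.000)–(3.866,2.000)
cell (3,2): code 0111 → (3.866,2.000)–(4.000,2.623)
cell (3,3): code 1001 → (4.000,3.141)–(3.000,3.727)
cell (4,2): code 0010 → (4.000,2.623)–(4.088,3.000)
cell (4,3): code 0001 → (4.088,3.000)–(4.000,3.141)
total: 14 segments, chained into 1 closed loop(s), length Σ = 10.844958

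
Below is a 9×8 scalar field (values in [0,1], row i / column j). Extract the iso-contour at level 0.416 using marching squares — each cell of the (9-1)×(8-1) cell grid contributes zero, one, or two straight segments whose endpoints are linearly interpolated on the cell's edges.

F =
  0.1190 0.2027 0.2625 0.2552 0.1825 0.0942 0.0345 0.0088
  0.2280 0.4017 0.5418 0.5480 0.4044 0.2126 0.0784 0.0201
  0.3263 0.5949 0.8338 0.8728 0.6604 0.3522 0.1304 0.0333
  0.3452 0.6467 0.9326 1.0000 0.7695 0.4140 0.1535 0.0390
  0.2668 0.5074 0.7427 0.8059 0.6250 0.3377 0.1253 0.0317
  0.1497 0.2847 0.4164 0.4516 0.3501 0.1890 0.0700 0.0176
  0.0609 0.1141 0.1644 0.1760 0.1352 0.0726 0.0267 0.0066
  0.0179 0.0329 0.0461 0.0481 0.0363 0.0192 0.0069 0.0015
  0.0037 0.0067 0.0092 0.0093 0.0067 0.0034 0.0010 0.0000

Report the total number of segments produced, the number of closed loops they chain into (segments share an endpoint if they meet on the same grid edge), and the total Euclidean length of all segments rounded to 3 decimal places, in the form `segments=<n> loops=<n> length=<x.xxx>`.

segments=18 loops=1 length=14.608

cell (0,1): code 0100 → (0.550,2.000)–(1.000,1.102)
cell (0,2): code 1100 → (0.549,3.000)–(0.550,2.000)
cell (0,3): code 1000 → (1.000,3.919)–(0.549,3.000)
cell (1,0): code 0100 → (1.074,1.000)–(2.000,0.334)
cell (1,1): code 1110 → (1.000,1.102)–(1.074,1.000)
cell (1,3): code 1101 → (1.045,4.000)–(1.000,3.919)
cell (1,4): code 1000 → (2.000,4.793)–(1.045,4.000)
cell (2,0): code 0110 → (2.000,0.334)–(3.000,0.235)
cell (2,4): code 1001 → (3.000,4.994)–(2.000,4.793)
cell (3,0): code 0110 → (3.000,0.235)–(4.000,0.620)
cell (3,4): code 1001 → (4.000,4.727)–(3.000,4.994)
cell (4,0): code 0010 → (4.000,0.620)–(4.410,1.000)
cell (4,1): code 0111 → (4.410,1.000)–(5.000,1.997)
cell (4,3): code 1011 → (5.000,3.351)–(4.760,4.000)
cell (4,4): code 0001 → (4.760,4.000)–(4.000,4.727)
cell (5,1): code 0010 → (5.000,1.997)–(5.002,2.000)
cell (5,2): code 0011 → (5.002,2.000)–(5.129,3.000)
cell (5,3): code 0001 → (5.129,3.000)–(5.000,3.351)
total: 18 segments, chained into 1 closed loop(s), length Σ = 14.607589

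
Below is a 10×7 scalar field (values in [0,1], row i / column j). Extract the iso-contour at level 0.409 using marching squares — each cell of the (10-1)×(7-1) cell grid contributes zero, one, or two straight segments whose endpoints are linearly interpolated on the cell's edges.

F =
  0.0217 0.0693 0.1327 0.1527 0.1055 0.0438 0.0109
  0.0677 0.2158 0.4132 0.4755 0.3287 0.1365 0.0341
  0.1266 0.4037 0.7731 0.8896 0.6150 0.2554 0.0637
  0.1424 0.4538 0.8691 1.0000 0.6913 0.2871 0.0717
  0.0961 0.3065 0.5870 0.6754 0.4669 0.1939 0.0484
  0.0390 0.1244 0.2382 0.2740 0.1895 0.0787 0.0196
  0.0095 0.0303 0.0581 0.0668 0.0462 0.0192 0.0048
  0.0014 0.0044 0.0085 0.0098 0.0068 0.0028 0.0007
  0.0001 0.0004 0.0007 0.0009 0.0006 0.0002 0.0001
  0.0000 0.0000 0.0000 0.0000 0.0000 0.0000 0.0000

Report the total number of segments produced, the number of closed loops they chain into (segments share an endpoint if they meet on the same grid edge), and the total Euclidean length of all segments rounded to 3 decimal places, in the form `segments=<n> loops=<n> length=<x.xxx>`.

segments=16 loops=1 length=11.942

cell (0,1): code 0100 → (0.985,2.000)–(1.000,1.979)
cell (0,2): code 1100 → (0.794,3.000)–(0.985,2.000)
cell (0,3): code 1000 → (1.000,3.453)–(0.794,3.000)
cell (1,1): code 0110 → (1.000,1.979)–(2.000,1.014)
cell (1,3): code 1101 → (1.280,4.000)–(1.000,3.453)
cell (1,4): code 1000 → (2.000,4.573)–(1.280,4.000)
cell (2,0): code 0100 → (2.106,1.000)–(3.000,0.856)
cell (2,1): code 1110 → (2.000,1.014)–(2.106,1.000)
cell (2,4): code 1001 → (3.000,4.698)–(2.000,4.573)
cell (3,0): code 0010 → (3.000,0.856)–(3.304,1.000)
cell (3,1): code 0111 → (3.304,1.000)–(4.000,1.365)
cell (3,4): code 1001 → (4.000,4.212)–(3.000,4.698)
cell (4,1): code 0010 → (4.000,1.365)–(4.510,2.000)
cell (4,2): code 0011 → (4.510,2.000)–(4.664,3.000)
cell (4,3): code 0011 → (4.664,3.000)–(4.209,4.000)
cell (4,4): code 0001 → (4.209,4.000)–(4.000,4.212)
total: 16 segments, chained into 1 closed loop(s), length Σ = 11.942369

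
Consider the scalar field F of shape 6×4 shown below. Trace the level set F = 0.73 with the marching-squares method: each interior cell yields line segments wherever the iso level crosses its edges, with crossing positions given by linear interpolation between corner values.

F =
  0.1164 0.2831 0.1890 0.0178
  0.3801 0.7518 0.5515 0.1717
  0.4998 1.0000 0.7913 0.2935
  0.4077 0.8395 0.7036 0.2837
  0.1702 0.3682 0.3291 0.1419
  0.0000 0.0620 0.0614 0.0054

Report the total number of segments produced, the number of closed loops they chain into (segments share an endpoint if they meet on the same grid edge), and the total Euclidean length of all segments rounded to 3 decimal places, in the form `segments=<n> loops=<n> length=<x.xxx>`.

cell (0,0): code 0100 → (0.953,1.000)–(1.000,0.941)
cell (0,1): code 1000 → (1.000,1.109)–(0.953,1.000)
cell (1,0): code 0110 → (1.000,0.941)–(2.000,0.460)
cell (1,1): code 1101 → (1.744,2.000)–(1.000,1.109)
cell (1,2): code 1000 → (2.000,2.123)–(1.744,2.000)
cell (2,0): code 0110 → (2.000,0.460)–(3.000,0.746)
cell (2,1): code 1011 → (3.000,1.806)–(2.699,2.000)
cell (2,2): code 0001 → (2.699,2.000)–(2.000,2.123)
cell (3,0): code 0010 → (3.000,0.746)–(3.232,1.000)
cell (3,1): code 0001 → (3.232,1.000)–(3.000,1.806)
total: 10 segments, chained into 1 closed loop(s), length Σ = 6.038476

segments=10 loops=1 length=6.038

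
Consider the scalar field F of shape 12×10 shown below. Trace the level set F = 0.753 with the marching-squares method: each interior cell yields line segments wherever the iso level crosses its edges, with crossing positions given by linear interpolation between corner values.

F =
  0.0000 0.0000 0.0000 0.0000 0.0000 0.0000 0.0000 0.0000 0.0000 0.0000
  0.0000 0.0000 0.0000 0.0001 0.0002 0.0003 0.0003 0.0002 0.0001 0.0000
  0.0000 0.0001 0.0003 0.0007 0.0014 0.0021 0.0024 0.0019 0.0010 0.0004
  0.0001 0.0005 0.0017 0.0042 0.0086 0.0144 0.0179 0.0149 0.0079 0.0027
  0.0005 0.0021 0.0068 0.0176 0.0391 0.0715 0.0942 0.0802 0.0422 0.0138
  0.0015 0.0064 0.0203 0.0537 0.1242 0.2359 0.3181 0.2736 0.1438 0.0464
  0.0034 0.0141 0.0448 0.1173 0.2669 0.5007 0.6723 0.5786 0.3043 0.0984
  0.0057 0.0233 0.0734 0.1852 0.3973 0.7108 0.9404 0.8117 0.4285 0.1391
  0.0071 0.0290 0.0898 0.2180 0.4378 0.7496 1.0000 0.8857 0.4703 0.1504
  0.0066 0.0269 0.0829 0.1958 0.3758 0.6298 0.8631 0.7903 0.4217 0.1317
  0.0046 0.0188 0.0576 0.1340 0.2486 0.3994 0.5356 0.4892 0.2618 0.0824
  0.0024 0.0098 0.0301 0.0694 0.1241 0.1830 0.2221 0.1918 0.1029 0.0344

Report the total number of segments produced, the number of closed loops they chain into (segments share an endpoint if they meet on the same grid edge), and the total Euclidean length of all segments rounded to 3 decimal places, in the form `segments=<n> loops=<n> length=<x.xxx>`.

segments=10 loops=1 length=8.403

cell (6,5): code 0100 → (6.301,6.000)–(7.000,5.184)
cell (6,6): code 1100 → (6.748,7.000)–(6.301,6.000)
cell (6,7): code 1000 → (7.000,7.153)–(6.748,7.000)
cell (7,5): code 0110 → (7.000,5.184)–(8.000,5.014)
cell (7,7): code 1001 → (8.000,7.319)–(7.000,7.153)
cell (8,5): code 0110 → (8.000,5.014)–(9.000,5.528)
cell (8,7): code 1001 → (9.000,7.101)–(8.000,7.319)
cell (9,5): code 0010 → (9.000,5.528)–(9.336,6.000)
cell (9,6): code 0011 → (9.336,6.000)–(9.124,7.000)
cell (9,7): code 0001 → (9.124,7.000)–(9.000,7.101)
total: 10 segments, chained into 1 closed loop(s), length Σ = 8.402701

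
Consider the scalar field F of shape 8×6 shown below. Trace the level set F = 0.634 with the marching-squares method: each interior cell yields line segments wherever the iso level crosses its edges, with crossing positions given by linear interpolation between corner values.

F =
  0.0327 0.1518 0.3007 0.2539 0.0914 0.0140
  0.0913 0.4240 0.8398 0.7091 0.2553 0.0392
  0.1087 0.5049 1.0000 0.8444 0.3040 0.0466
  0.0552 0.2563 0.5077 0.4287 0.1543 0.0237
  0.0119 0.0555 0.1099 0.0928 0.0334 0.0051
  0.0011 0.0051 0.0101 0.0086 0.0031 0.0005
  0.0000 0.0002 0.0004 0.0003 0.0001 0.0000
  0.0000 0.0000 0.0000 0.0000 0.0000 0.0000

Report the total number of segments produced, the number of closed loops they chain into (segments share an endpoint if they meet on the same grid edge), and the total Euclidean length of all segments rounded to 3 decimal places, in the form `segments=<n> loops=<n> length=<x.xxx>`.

segments=8 loops=1 length=6.651

cell (0,1): code 0100 → (0.618,2.000)–(1.000,1.505)
cell (0,2): code 1100 → (0.835,3.000)–(0.618,2.000)
cell (0,3): code 1000 → (1.000,3.165)–(0.835,3.000)
cell (1,1): code 0110 → (1.000,1.505)–(2.000,1.261)
cell (1,3): code 1001 → (2.000,3.389)–(1.000,3.165)
cell (2,1): code 0010 → (2.000,1.261)–(2.743,2.000)
cell (2,2): code 0011 → (2.743,2.000)–(2.506,3.000)
cell (2,3): code 0001 → (2.506,3.000)–(2.000,3.389)
total: 8 segments, chained into 1 closed loop(s), length Σ = 6.650885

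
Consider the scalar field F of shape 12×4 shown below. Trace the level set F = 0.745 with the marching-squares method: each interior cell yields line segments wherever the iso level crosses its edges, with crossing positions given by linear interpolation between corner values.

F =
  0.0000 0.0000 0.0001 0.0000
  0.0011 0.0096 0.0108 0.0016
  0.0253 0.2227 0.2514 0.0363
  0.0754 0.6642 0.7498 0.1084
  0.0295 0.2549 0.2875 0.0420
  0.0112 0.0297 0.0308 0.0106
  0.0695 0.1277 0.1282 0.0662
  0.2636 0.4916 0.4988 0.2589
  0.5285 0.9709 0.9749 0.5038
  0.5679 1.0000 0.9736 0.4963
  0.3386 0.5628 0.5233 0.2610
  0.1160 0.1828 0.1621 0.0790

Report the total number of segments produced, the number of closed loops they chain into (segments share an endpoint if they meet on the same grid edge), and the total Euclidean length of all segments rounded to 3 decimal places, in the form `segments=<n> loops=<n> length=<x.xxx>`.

cell (2,1): code 0100 → (2.990,2.000)–(3.000,1.944)
cell (2,2): code 1000 → (3.000,2.007)–(2.990,2.000)
cell (3,1): code 0010 → (3.000,1.944)–(3.010,2.000)
cell (3,2): code 0001 → (3.010,2.000)–(3.000,2.007)
cell (7,0): code 0100 → (7.529,1.000)–(8.000,0.489)
cell (7,1): code 1100 → (7.517,2.000)–(7.529,1.000)
cell (7,2): code 1000 → (8.000,2.488)–(7.517,2.000)
cell (8,0): code 0110 → (8.000,0.489)–(9.000,0.410)
cell (8,2): code 1001 → (9.000,2.479)–(8.000,2.488)
cell (9,0): code 0010 → (9.000,0.410)–(9.583,1.000)
cell (9,1): code 0011 → (9.583,1.000)–(9.508,2.000)
cell (9,2): code 0001 → (9.508,2.000)–(9.000,2.479)
total: 12 segments, chained into 2 closed loop(s), length Σ = 7.054121

segments=12 loops=2 length=7.054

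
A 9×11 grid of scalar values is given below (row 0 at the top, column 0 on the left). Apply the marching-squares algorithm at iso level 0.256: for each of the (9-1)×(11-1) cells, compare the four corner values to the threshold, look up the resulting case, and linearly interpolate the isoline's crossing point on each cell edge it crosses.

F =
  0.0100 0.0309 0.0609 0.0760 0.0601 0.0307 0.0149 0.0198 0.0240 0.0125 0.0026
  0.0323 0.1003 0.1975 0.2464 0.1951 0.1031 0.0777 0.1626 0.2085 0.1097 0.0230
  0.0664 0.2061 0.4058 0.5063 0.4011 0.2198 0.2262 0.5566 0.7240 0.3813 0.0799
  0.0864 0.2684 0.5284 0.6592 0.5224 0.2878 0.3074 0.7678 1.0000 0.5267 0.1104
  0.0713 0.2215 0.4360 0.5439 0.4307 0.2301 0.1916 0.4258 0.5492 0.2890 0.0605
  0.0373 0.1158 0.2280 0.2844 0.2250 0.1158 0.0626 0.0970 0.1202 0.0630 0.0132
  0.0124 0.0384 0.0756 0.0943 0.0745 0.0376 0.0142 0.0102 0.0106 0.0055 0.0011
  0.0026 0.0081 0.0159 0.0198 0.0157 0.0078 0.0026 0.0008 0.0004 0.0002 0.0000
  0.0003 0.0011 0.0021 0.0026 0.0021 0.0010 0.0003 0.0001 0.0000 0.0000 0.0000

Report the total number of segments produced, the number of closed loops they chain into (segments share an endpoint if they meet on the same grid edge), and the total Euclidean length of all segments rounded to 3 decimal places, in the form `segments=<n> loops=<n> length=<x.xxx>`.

segments=30 loops=1 length=24.108

cell (1,1): code 0100 → (1.281,2.000)–(2.000,1.250)
cell (1,2): code 1100 → (1.037,3.000)–(1.281,2.000)
cell (1,3): code 1100 → (1.296,4.000)–(1.037,3.000)
cell (1,4): code 1000 → (2.000,4.800)–(1.296,4.000)
cell (1,6): code 0100 → (1.237,7.000)–(2.000,6.090)
cell (1,7): code 1100 → (1.092,8.000)–(1.237,7.000)
cell (1,8): code 1100 → (1.539,9.000)–(1.092,8.000)
cell (1,9): code 1000 → (2.000,9.416)–(1.539,9.000)
cell (2,0): code 0100 → (2.801,1.000)–(3.000,0.932)
cell (2,1): code 1110 → (2.000,1.250)–(2.801,1.000)
cell (2,4): code 1101 → (2.532,5.000)–(2.000,4.800)
cell (2,5): code 1100 → (2.367,6.000)–(2.532,5.000)
cell (2,6): code 1110 → (2.000,6.090)–(2.367,6.000)
cell (2,9): code 1001 → (3.000,9.650)–(2.000,9.416)
cell (3,0): code 0010 → (3.000,0.932)–(3.264,1.000)
cell (3,1): code 0111 → (3.264,1.000)–(4.000,1.161)
cell (3,4): code 1011 → (4.000,4.871)–(3.551,5.000)
cell (3,5): code 0011 → (3.551,5.000)–(3.444,6.000)
cell (3,6): code 0111 → (3.444,6.000)–(4.000,6.275)
cell (3,9): code 1001 → (4.000,9.144)–(3.000,9.650)
cell (4,1): code 0010 → (4.000,1.161)–(4.865,2.000)
cell (4,2): code 0111 → (4.865,2.000)–(5.000,2.496)
cell (4,3): code 1011 → (5.000,3.478)–(4.849,4.000)
cell (4,4): code 0001 → (4.849,4.000)–(4.000,4.871)
cell (4,6): code 0010 → (4.000,6.275)–(4.516,7.000)
cell (4,7): code 0011 → (4.516,7.000)–(4.683,8.000)
cell (4,8): code 0011 → (4.683,8.000)–(4.146,9.000)
cell (4,9): code 0001 → (4.146,9.000)–(4.000,9.144)
cell (5,2): code 0010 → (5.000,2.496)–(5.149,3.000)
cell (5,3): code 0001 → (5.149,3.000)–(5.000,3.478)
total: 30 segments, chained into 1 closed loop(s), length Σ = 24.108282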